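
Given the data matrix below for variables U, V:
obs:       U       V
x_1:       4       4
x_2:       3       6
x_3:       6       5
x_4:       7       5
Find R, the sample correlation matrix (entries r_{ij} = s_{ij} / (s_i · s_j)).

Step 1 — column means:
  mean(U) = (4 + 3 + 6 + 7) / 4 = 20/4 = 5
  mean(V) = (4 + 6 + 5 + 5) / 4 = 20/4 = 5

Step 2 — sample variances and covariances s[i,j] = (1/(n-1)) · Σ_k (x_{k,i} - mean_i) · (x_{k,j} - mean_j), with n-1 = 3:
  s[U,U] = ((-1)·(-1) + (-2)·(-2) + (1)·(1) + (2)·(2)) / 3 = 10/3 = 3.3333
  s[U,V] = ((-1)·(-1) + (-2)·(1) + (1)·(0) + (2)·(0)) / 3 = -1/3 = -0.3333
  s[V,V] = ((-1)·(-1) + (1)·(1) + (0)·(0) + (0)·(0)) / 3 = 2/3 = 0.6667
  Sample standard deviations s_i = √(s[i,i]):
  s(U) = √(3.3333) = 1.8257
  s(V) = √(0.6667) = 0.8165

Step 3 — r_{ij} = s_{ij} / (s_i · s_j):
  r[U,U] = 1 (diagonal).
  r[U,V] = -0.3333 / (1.8257 · 0.8165) = -0.3333 / 1.4907 = -0.2236
  r[V,V] = 1 (diagonal).

R is symmetric with unit diagonal. Assembling:

R = [[1, -0.2236],
 [-0.2236, 1]]


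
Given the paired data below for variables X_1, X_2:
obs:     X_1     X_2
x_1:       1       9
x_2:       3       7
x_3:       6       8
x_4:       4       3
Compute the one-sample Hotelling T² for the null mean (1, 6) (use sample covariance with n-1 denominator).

Step 1 — sample mean vector:
  mean(X_1) = (1 + 3 + 6 + 4) / 4 = 14/4 = 3.5
  mean(X_2) = (9 + 7 + 8 + 3) / 4 = 27/4 = 6.75
  x̄ = (3.5, 6.75),  deviation x̄ - mu_0 = (3.5, 6.75) - (1, 6) = (2.5, 0.75).

Step 2 — sample covariance matrix, S[i,j] = (1/(n-1)) · Σ_k (x_{k,i} - mean_i) · (x_{k,j} - mean_j), divisor n-1 = 3:
  S[X_1,X_1] = ((-2.5)·(-2.5) + (-0.5)·(-0.5) + (2.5)·(2.5) + (0.5)·(0.5)) / 3 = 13/3 = 4.3333
  S[X_1,X_2] = ((-2.5)·(2.25) + (-0.5)·(0.25) + (2.5)·(1.25) + (0.5)·(-3.75)) / 3 = -4.5/3 = -1.5
  S[X_2,X_2] = ((2.25)·(2.25) + (0.25)·(0.25) + (1.25)·(1.25) + (-3.75)·(-3.75)) / 3 = 20.75/3 = 6.9167
  S = [[4.3333, -1.5],
 [-1.5, 6.9167]].

Step 3 — invert S. det(S) = 4.3333·6.9167 - (-1.5)² = 27.7222.
  S^{-1} = (1/det) · [[d, -b], [-b, a]] = [[0.2495, 0.0541],
 [0.0541, 0.1563]].

Step 4 — quadratic form (x̄ - mu_0)^T · S^{-1} · (x̄ - mu_0):
  S^{-1} · (x̄ - mu_0) = (0.6643, 0.2525),
  (x̄ - mu_0)^T · [...] = (2.5)·(0.6643) + (0.75)·(0.2525) = 1.8502.

Step 5 — scale by n: T² = 4 · 1.8502 = 7.4008.

T² ≈ 7.4008


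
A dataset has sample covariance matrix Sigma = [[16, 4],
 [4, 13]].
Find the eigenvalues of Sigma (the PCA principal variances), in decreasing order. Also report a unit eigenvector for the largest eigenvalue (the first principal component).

Step 1 — characteristic polynomial of 2×2 Sigma:
  det(Sigma - λI) = λ² - trace · λ + det = 0.
  trace = 16 + 13 = 29, det = 16·13 - (4)² = 192.
Step 2 — discriminant:
  Δ = trace² - 4·det = 841 - 768 = 73.
Step 3 — eigenvalues:
  λ = (trace ± √Δ)/2 = (29 ± 8.544)/2,
  λ_1 = 18.772,  λ_2 = 10.228.

Step 4 — unit eigenvector for λ_1: solve (Sigma - λ_1 I)v = 0. First row:
  (16 - 18.772)·v_x + (4)·v_y = 0, i.e. (-2.772)·v_x + (4)·v_y = 0,
  so v ∝ (b, λ_1 - a) = (4, 2.772) = u.
  ||u|| = √((4)² + (2.772)²) = √(23.684) ≈ 4.8666,
  v_1 = u/||u|| ≈ (0.8219, 0.5696) (||v_1|| = 1).

λ_1 = 18.772,  λ_2 = 10.228;  v_1 ≈ (0.8219, 0.5696)


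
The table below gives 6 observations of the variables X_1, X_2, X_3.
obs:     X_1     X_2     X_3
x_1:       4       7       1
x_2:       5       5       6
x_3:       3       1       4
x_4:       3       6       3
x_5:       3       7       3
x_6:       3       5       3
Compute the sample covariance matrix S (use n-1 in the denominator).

Step 1 — column means:
  mean(X_1) = (4 + 5 + 3 + 3 + 3 + 3) / 6 = 21/6 = 3.5
  mean(X_2) = (7 + 5 + 1 + 6 + 7 + 5) / 6 = 31/6 = 5.1667
  mean(X_3) = (1 + 6 + 4 + 3 + 3 + 3) / 6 = 20/6 = 3.3333

Step 2 — sample covariance S[i,j] = (1/(n-1)) · Σ_k (x_{k,i} - mean_i) · (x_{k,j} - mean_j), with n-1 = 5.
  S[X_1,X_1] = ((0.5)·(0.5) + (1.5)·(1.5) + (-0.5)·(-0.5) + (-0.5)·(-0.5) + (-0.5)·(-0.5) + (-0.5)·(-0.5)) / 5 = 3.5/5 = 0.7
  S[X_1,X_2] = ((0.5)·(1.8333) + (1.5)·(-0.1667) + (-0.5)·(-4.1667) + (-0.5)·(0.8333) + (-0.5)·(1.8333) + (-0.5)·(-0.1667)) / 5 = 1.5/5 = 0.3
  S[X_1,X_3] = ((0.5)·(-2.3333) + (1.5)·(2.6667) + (-0.5)·(0.6667) + (-0.5)·(-0.3333) + (-0.5)·(-0.3333) + (-0.5)·(-0.3333)) / 5 = 3/5 = 0.6
  S[X_2,X_2] = ((1.8333)·(1.8333) + (-0.1667)·(-0.1667) + (-4.1667)·(-4.1667) + (0.8333)·(0.8333) + (1.8333)·(1.8333) + (-0.1667)·(-0.1667)) / 5 = 24.8333/5 = 4.9667
  S[X_2,X_3] = ((1.8333)·(-2.3333) + (-0.1667)·(2.6667) + (-4.1667)·(0.6667) + (0.8333)·(-0.3333) + (1.8333)·(-0.3333) + (-0.1667)·(-0.3333)) / 5 = -8.3333/5 = -1.6667
  S[X_3,X_3] = ((-2.3333)·(-2.3333) + (2.6667)·(2.6667) + (0.6667)·(0.6667) + (-0.3333)·(-0.3333) + (-0.3333)·(-0.3333) + (-0.3333)·(-0.3333)) / 5 = 13.3333/5 = 2.6667

S is symmetric (S[j,i] = S[i,j]). Assembling:

S = [[0.7, 0.3, 0.6],
 [0.3, 4.9667, -1.6667],
 [0.6, -1.6667, 2.6667]]


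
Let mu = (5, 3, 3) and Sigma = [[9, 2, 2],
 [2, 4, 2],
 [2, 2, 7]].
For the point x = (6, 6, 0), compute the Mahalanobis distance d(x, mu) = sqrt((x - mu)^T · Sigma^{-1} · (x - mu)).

Step 1 — centre the observation: (x - mu) = (1, 3, -3).

Step 2 — invert Sigma (cofactor / det for 3×3, or solve directly):
  Sigma^{-1} = [[0.1277, -0.0532, -0.0213],
 [-0.0532, 0.3138, -0.0745],
 [-0.0213, -0.0745, 0.1702]].

Step 3 — form the quadratic (x - mu)^T · Sigma^{-1} · (x - mu):
  Sigma^{-1} · (x - mu) = (0.0319, 1.1117, -0.7553).
  (x - mu)^T · [Sigma^{-1} · (x - mu)] = (1)·(0.0319) + (3)·(1.1117) + (-3)·(-0.7553) = 5.633.

Step 4 — take square root: d = √(5.633) ≈ 2.3734.

d(x, mu) = √(5.633) ≈ 2.3734


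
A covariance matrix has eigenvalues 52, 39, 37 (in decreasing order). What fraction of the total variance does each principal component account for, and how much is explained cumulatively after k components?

Step 1 — total variance = trace(Sigma) = Σ λ_i = 52 + 39 + 37 = 128.

Step 2 — fraction explained by component i = λ_i / Σ λ:
  PC1: 52/128 = 0.4062
  PC2: 39/128 = 0.3047
  PC3: 37/128 = 0.2891

Step 3 — cumulative fraction after k components = (λ_1 + ... + λ_k) / Σ λ:
  k = 1: 52/128 = 0.4062
  k = 2: (52 + 39)/128 = 91/128 = 0.7109
  k = 3: (52 + 39 + 37)/128 = 128/128 = 1

Summary (fraction, with percent):

explained: PC1 0.4062 (40.62%), PC2 0.3047 (30.47%), PC3 0.2891 (28.91%);  cumulative: 0.4062, 0.7109, 1


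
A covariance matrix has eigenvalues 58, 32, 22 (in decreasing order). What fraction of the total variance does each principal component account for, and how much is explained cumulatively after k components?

Step 1 — total variance = trace(Sigma) = Σ λ_i = 58 + 32 + 22 = 112.

Step 2 — fraction explained by component i = λ_i / Σ λ:
  PC1: 58/112 = 0.5179
  PC2: 32/112 = 0.2857
  PC3: 22/112 = 0.1964

Step 3 — cumulative fraction after k components = (λ_1 + ... + λ_k) / Σ λ:
  k = 1: 58/112 = 0.5179
  k = 2: (58 + 32)/112 = 90/112 = 0.8036
  k = 3: (58 + 32 + 22)/112 = 112/112 = 1

Summary (fraction, with percent):

explained: PC1 0.5179 (51.79%), PC2 0.2857 (28.57%), PC3 0.1964 (19.64%);  cumulative: 0.5179, 0.8036, 1


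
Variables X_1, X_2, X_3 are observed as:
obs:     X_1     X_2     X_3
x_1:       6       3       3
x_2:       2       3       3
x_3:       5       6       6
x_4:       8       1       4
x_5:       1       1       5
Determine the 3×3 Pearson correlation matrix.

Step 1 — column means:
  mean(X_1) = (6 + 2 + 5 + 8 + 1) / 5 = 22/5 = 4.4
  mean(X_2) = (3 + 3 + 6 + 1 + 1) / 5 = 14/5 = 2.8
  mean(X_3) = (3 + 3 + 6 + 4 + 5) / 5 = 21/5 = 4.2

Step 2 — sample variances and covariances s[i,j] = (1/(n-1)) · Σ_k (x_{k,i} - mean_i) · (x_{k,j} - mean_j), with n-1 = 4:
  s[X_1,X_1] = ((1.6)·(1.6) + (-2.4)·(-2.4) + (0.6)·(0.6) + (3.6)·(3.6) + (-3.4)·(-3.4)) / 4 = 33.2/4 = 8.3
  s[X_1,X_2] = ((1.6)·(0.2) + (-2.4)·(0.2) + (0.6)·(3.2) + (3.6)·(-1.8) + (-3.4)·(-1.8)) / 4 = 1.4/4 = 0.35
  s[X_1,X_3] = ((1.6)·(-1.2) + (-2.4)·(-1.2) + (0.6)·(1.8) + (3.6)·(-0.2) + (-3.4)·(0.8)) / 4 = -1.4/4 = -0.35
  s[X_2,X_2] = ((0.2)·(0.2) + (0.2)·(0.2) + (3.2)·(3.2) + (-1.8)·(-1.8) + (-1.8)·(-1.8)) / 4 = 16.8/4 = 4.2
  s[X_2,X_3] = ((0.2)·(-1.2) + (0.2)·(-1.2) + (3.2)·(1.8) + (-1.8)·(-0.2) + (-1.8)·(0.8)) / 4 = 4.2/4 = 1.05
  s[X_3,X_3] = ((-1.2)·(-1.2) + (-1.2)·(-1.2) + (1.8)·(1.8) + (-0.2)·(-0.2) + (0.8)·(0.8)) / 4 = 6.8/4 = 1.7
  Sample standard deviations s_i = √(s[i,i]):
  s(X_1) = √(8.3) = 2.881
  s(X_2) = √(4.2) = 2.0494
  s(X_3) = √(1.7) = 1.3038

Step 3 — r_{ij} = s_{ij} / (s_i · s_j):
  r[X_1,X_1] = 1 (diagonal).
  r[X_1,X_2] = 0.35 / (2.881 · 2.0494) = 0.35 / 5.9042 = 0.0593
  r[X_1,X_3] = -0.35 / (2.881 · 1.3038) = -0.35 / 3.7563 = -0.0932
  r[X_2,X_2] = 1 (diagonal).
  r[X_2,X_3] = 1.05 / (2.0494 · 1.3038) = 1.05 / 2.6721 = 0.393
  r[X_3,X_3] = 1 (diagonal).

R is symmetric with unit diagonal. Assembling:

R = [[1, 0.0593, -0.0932],
 [0.0593, 1, 0.393],
 [-0.0932, 0.393, 1]]


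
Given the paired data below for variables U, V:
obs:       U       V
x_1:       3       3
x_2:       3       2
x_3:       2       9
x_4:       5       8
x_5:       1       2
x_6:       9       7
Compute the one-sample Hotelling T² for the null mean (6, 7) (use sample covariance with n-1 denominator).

Step 1 — sample mean vector:
  mean(U) = (3 + 3 + 2 + 5 + 1 + 9) / 6 = 23/6 = 3.8333
  mean(V) = (3 + 2 + 9 + 8 + 2 + 7) / 6 = 31/6 = 5.1667
  x̄ = (3.8333, 5.1667),  deviation x̄ - mu_0 = (3.8333, 5.1667) - (6, 7) = (-2.1667, -1.8333).

Step 2 — sample covariance matrix, S[i,j] = (1/(n-1)) · Σ_k (x_{k,i} - mean_i) · (x_{k,j} - mean_j), divisor n-1 = 5:
  S[U,U] = ((-0.8333)·(-0.8333) + (-0.8333)·(-0.8333) + (-1.8333)·(-1.8333) + (1.1667)·(1.1667) + (-2.8333)·(-2.8333) + (5.1667)·(5.1667)) / 5 = 40.8333/5 = 8.1667
  S[U,V] = ((-0.8333)·(-2.1667) + (-0.8333)·(-3.1667) + (-1.8333)·(3.8333) + (1.1667)·(2.8333) + (-2.8333)·(-3.1667) + (5.1667)·(1.8333)) / 5 = 19.1667/5 = 3.8333
  S[V,V] = ((-2.1667)·(-2.1667) + (-3.1667)·(-3.1667) + (3.8333)·(3.8333) + (2.8333)·(2.8333) + (-3.1667)·(-3.1667) + (1.8333)·(1.8333)) / 5 = 50.8333/5 = 10.1667
  S = [[8.1667, 3.8333],
 [3.8333, 10.1667]].

Step 3 — invert S. det(S) = 8.1667·10.1667 - (3.8333)² = 68.3333.
  S^{-1} = (1/det) · [[d, -b], [-b, a]] = [[0.1488, -0.0561],
 [-0.0561, 0.1195]].

Step 4 — quadratic form (x̄ - mu_0)^T · S^{-1} · (x̄ - mu_0):
  S^{-1} · (x̄ - mu_0) = (-0.2195, -0.0976),
  (x̄ - mu_0)^T · [...] = (-2.1667)·(-0.2195) + (-1.8333)·(-0.0976) = 0.6545.

Step 5 — scale by n: T² = 6 · 0.6545 = 3.9268.

T² ≈ 3.9268


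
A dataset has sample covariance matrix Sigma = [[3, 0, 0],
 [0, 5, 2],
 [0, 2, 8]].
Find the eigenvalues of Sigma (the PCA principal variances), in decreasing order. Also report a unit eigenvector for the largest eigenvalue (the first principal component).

Step 1 — characteristic polynomial p(λ) = det(λI - Sigma) = λ³ - tr·λ² + c_1·λ - det, where tr = trace, c_1 = sum of the principal 2×2 minors, det = det(Sigma):
  tr = 3 + 5 + 8 = 16,
  c_1 = (3·5 - (0)²) + (3·8 - (0)²) + (5·8 - (2)²) = 15 + 24 + 36 = 75,
  det = 3·(5·8 - (2)²) - (0)·((0)·8 - (2)·(0)) + (0)·((0)·(2) - 5·(0)) = 3·(36) - (0)·(0) + (0)·(0) = 108.
  So p(λ) = λ³ - 16λ² + 75λ - 108.
Step 2 — look for an integer root (rational root theorem: any rational root is an integer divisor of 108). Testing λ = 3:
  p(3) = 27 - 144 + 225 - 108 = 0  ✓
  Dividing out (λ - 3): p(λ) = (λ - 3)(λ² - 13λ + 36).
Step 3 — remaining eigenvalues from the quadratic λ² - 13λ + 36 = 0:
  Δ = 13² - 4·36 = 169 - 144 = 25,  λ = (13 ± √25)/2 = (13 ± 5)/2 = 9 or 4.
  Sorted: λ_1 = 9,  λ_2 = 4,  λ_3 = 3  (check: sum = 16 = tr ✓).

Step 4 — unit eigenvector for λ_1 = 9: v spans the null space of (Sigma - λ_1 I), whose rows are
  r_1 = (-6, 0, 0),  r_2 = (0, -4, 2),  r_3 = (0, 2, -1).
  v is orthogonal to every row, so take v ∝ r_1 × r_2 = ((0)·(2) - (0)·(-4), (0)·(0) - (-6)·(2), (-6)·(-4) - (0)·(0)) = (0, 12, 24).
  Rescale (divide by 12): u = (0, 1, 2).
  ||u|| = √((0)² + (1)² + (2)²) = √(5) ≈ 2.2361,  v_1 = u/||u|| ≈ (0, 0.4472, 0.8944) (||v_1|| = 1).

λ_1 = 9,  λ_2 = 4,  λ_3 = 3;  v_1 ≈ (0, 0.4472, 0.8944)


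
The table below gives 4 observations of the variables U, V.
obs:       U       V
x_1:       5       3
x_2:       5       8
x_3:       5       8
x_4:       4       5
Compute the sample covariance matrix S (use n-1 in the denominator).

Step 1 — column means:
  mean(U) = (5 + 5 + 5 + 4) / 4 = 19/4 = 4.75
  mean(V) = (3 + 8 + 8 + 5) / 4 = 24/4 = 6

Step 2 — sample covariance S[i,j] = (1/(n-1)) · Σ_k (x_{k,i} - mean_i) · (x_{k,j} - mean_j), with n-1 = 3.
  S[U,U] = ((0.25)·(0.25) + (0.25)·(0.25) + (0.25)·(0.25) + (-0.75)·(-0.75)) / 3 = 0.75/3 = 0.25
  S[U,V] = ((0.25)·(-3) + (0.25)·(2) + (0.25)·(2) + (-0.75)·(-1)) / 3 = 1/3 = 0.3333
  S[V,V] = ((-3)·(-3) + (2)·(2) + (2)·(2) + (-1)·(-1)) / 3 = 18/3 = 6

S is symmetric (S[j,i] = S[i,j]). Assembling:

S = [[0.25, 0.3333],
 [0.3333, 6]]


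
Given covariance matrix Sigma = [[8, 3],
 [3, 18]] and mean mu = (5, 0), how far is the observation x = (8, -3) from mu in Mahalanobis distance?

Step 1 — centre the observation: (x - mu) = (3, -3).

Step 2 — invert Sigma. det(Sigma) = 8·18 - (3)² = 135.
  Sigma^{-1} = (1/det) · [[d, -b], [-b, a]] = [[0.1333, -0.0222],
 [-0.0222, 0.0593]].

Step 3 — form the quadratic (x - mu)^T · Sigma^{-1} · (x - mu):
  Sigma^{-1} · (x - mu) = (0.4667, -0.2444).
  (x - mu)^T · [Sigma^{-1} · (x - mu)] = (3)·(0.4667) + (-3)·(-0.2444) = 2.1333.

Step 4 — take square root: d = √(2.1333) ≈ 1.4606.

d(x, mu) = √(2.1333) ≈ 1.4606


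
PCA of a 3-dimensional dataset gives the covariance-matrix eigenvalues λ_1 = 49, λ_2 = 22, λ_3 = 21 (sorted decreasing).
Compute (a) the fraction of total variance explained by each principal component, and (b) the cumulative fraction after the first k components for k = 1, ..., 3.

Step 1 — total variance = trace(Sigma) = Σ λ_i = 49 + 22 + 21 = 92.

Step 2 — fraction explained by component i = λ_i / Σ λ:
  PC1: 49/92 = 0.5326
  PC2: 22/92 = 0.2391
  PC3: 21/92 = 0.2283

Step 3 — cumulative fraction after k components = (λ_1 + ... + λ_k) / Σ λ:
  k = 1: 49/92 = 0.5326
  k = 2: (49 + 22)/92 = 71/92 = 0.7717
  k = 3: (49 + 22 + 21)/92 = 92/92 = 1

Summary (fraction, with percent):

explained: PC1 0.5326 (53.26%), PC2 0.2391 (23.91%), PC3 0.2283 (22.83%);  cumulative: 0.5326, 0.7717, 1


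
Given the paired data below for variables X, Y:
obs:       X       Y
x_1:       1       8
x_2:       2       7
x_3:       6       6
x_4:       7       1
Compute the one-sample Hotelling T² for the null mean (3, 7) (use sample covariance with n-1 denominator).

Step 1 — sample mean vector:
  mean(X) = (1 + 2 + 6 + 7) / 4 = 16/4 = 4
  mean(Y) = (8 + 7 + 6 + 1) / 4 = 22/4 = 5.5
  x̄ = (4, 5.5),  deviation x̄ - mu_0 = (4, 5.5) - (3, 7) = (1, -1.5).

Step 2 — sample covariance matrix, S[i,j] = (1/(n-1)) · Σ_k (x_{k,i} - mean_i) · (x_{k,j} - mean_j), divisor n-1 = 3:
  S[X,X] = ((-3)·(-3) + (-2)·(-2) + (2)·(2) + (3)·(3)) / 3 = 26/3 = 8.6667
  S[X,Y] = ((-3)·(2.5) + (-2)·(1.5) + (2)·(0.5) + (3)·(-4.5)) / 3 = -23/3 = -7.6667
  S[Y,Y] = ((2.5)·(2.5) + (1.5)·(1.5) + (0.5)·(0.5) + (-4.5)·(-4.5)) / 3 = 29/3 = 9.6667
  S = [[8.6667, -7.6667],
 [-7.6667, 9.6667]].

Step 3 — invert S. det(S) = 8.6667·9.6667 - (-7.6667)² = 25.
  S^{-1} = (1/det) · [[d, -b], [-b, a]] = [[0.3867, 0.3067],
 [0.3067, 0.3467]].

Step 4 — quadratic form (x̄ - mu_0)^T · S^{-1} · (x̄ - mu_0):
  S^{-1} · (x̄ - mu_0) = (-0.0733, -0.2133),
  (x̄ - mu_0)^T · [...] = (1)·(-0.0733) + (-1.5)·(-0.2133) = 0.2467.

Step 5 — scale by n: T² = 4 · 0.2467 = 0.9867.

T² ≈ 0.9867


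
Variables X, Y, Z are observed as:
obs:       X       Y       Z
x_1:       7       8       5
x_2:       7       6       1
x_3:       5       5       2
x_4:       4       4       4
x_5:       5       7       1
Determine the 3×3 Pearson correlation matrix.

Step 1 — column means:
  mean(X) = (7 + 7 + 5 + 4 + 5) / 5 = 28/5 = 5.6
  mean(Y) = (8 + 6 + 5 + 4 + 7) / 5 = 30/5 = 6
  mean(Z) = (5 + 1 + 2 + 4 + 1) / 5 = 13/5 = 2.6

Step 2 — sample variances and covariances s[i,j] = (1/(n-1)) · Σ_k (x_{k,i} - mean_i) · (x_{k,j} - mean_j), with n-1 = 4:
  s[X,X] = ((1.4)·(1.4) + (1.4)·(1.4) + (-0.6)·(-0.6) + (-1.6)·(-1.6) + (-0.6)·(-0.6)) / 4 = 7.2/4 = 1.8
  s[X,Y] = ((1.4)·(2) + (1.4)·(0) + (-0.6)·(-1) + (-1.6)·(-2) + (-0.6)·(1)) / 4 = 6/4 = 1.5
  s[X,Z] = ((1.4)·(2.4) + (1.4)·(-1.6) + (-0.6)·(-0.6) + (-1.6)·(1.4) + (-0.6)·(-1.6)) / 4 = 0.2/4 = 0.05
  s[Y,Y] = ((2)·(2) + (0)·(0) + (-1)·(-1) + (-2)·(-2) + (1)·(1)) / 4 = 10/4 = 2.5
  s[Y,Z] = ((2)·(2.4) + (0)·(-1.6) + (-1)·(-0.6) + (-2)·(1.4) + (1)·(-1.6)) / 4 = 1/4 = 0.25
  s[Z,Z] = ((2.4)·(2.4) + (-1.6)·(-1.6) + (-0.6)·(-0.6) + (1.4)·(1.4) + (-1.6)·(-1.6)) / 4 = 13.2/4 = 3.3
  Sample standard deviations s_i = √(s[i,i]):
  s(X) = √(1.8) = 1.3416
  s(Y) = √(2.5) = 1.5811
  s(Z) = √(3.3) = 1.8166

Step 3 — r_{ij} = s_{ij} / (s_i · s_j):
  r[X,X] = 1 (diagonal).
  r[X,Y] = 1.5 / (1.3416 · 1.5811) = 1.5 / 2.1213 = 0.7071
  r[X,Z] = 0.05 / (1.3416 · 1.8166) = 0.05 / 2.4372 = 0.0205
  r[Y,Y] = 1 (diagonal).
  r[Y,Z] = 0.25 / (1.5811 · 1.8166) = 0.25 / 2.8723 = 0.087
  r[Z,Z] = 1 (diagonal).

R is symmetric with unit diagonal. Assembling:

R = [[1, 0.7071, 0.0205],
 [0.7071, 1, 0.087],
 [0.0205, 0.087, 1]]


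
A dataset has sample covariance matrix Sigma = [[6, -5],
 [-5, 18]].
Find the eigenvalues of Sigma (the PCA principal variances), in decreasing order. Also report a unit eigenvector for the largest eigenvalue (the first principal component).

Step 1 — characteristic polynomial of 2×2 Sigma:
  det(Sigma - λI) = λ² - trace · λ + det = 0.
  trace = 6 + 18 = 24, det = 6·18 - (-5)² = 83.
Step 2 — discriminant:
  Δ = trace² - 4·det = 576 - 332 = 244.
Step 3 — eigenvalues:
  λ = (trace ± √Δ)/2 = (24 ± 15.6205)/2,
  λ_1 = 19.8102,  λ_2 = 4.1898.

Step 4 — unit eigenvector for λ_1: solve (Sigma - λ_1 I)v = 0. First row:
  (6 - 19.8102)·v_x + (-5)·v_y = 0, i.e. (-13.8102)·v_x + (-5)·v_y = 0,
  so v ∝ (b, λ_1 - a) = (-5, 13.8102); multiply by -1 so the first entry is positive: u = (5, -13.8102).
  ||u|| = √((5)² + (-13.8102)²) = √(215.723) ≈ 14.6875,
  v_1 = u/||u|| ≈ (0.3404, -0.9403) (||v_1|| = 1).

λ_1 = 19.8102,  λ_2 = 4.1898;  v_1 ≈ (0.3404, -0.9403)


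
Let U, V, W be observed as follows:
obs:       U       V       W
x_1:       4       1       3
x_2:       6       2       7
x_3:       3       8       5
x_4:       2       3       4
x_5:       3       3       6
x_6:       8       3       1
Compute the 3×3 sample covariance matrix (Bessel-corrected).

Step 1 — column means:
  mean(U) = (4 + 6 + 3 + 2 + 3 + 8) / 6 = 26/6 = 4.3333
  mean(V) = (1 + 2 + 8 + 3 + 3 + 3) / 6 = 20/6 = 3.3333
  mean(W) = (3 + 7 + 5 + 4 + 6 + 1) / 6 = 26/6 = 4.3333

Step 2 — sample covariance S[i,j] = (1/(n-1)) · Σ_k (x_{k,i} - mean_i) · (x_{k,j} - mean_j), with n-1 = 5.
  S[U,U] = ((-0.3333)·(-0.3333) + (1.6667)·(1.6667) + (-1.3333)·(-1.3333) + (-2.3333)·(-2.3333) + (-1.3333)·(-1.3333) + (3.6667)·(3.6667)) / 5 = 25.3333/5 = 5.0667
  S[U,V] = ((-0.3333)·(-2.3333) + (1.6667)·(-1.3333) + (-1.3333)·(4.6667) + (-2.3333)·(-0.3333) + (-1.3333)·(-0.3333) + (3.6667)·(-0.3333)) / 5 = -7.6667/5 = -1.5333
  S[U,W] = ((-0.3333)·(-1.3333) + (1.6667)·(2.6667) + (-1.3333)·(0.6667) + (-2.3333)·(-0.3333) + (-1.3333)·(1.6667) + (3.6667)·(-3.3333)) / 5 = -9.6667/5 = -1.9333
  S[V,V] = ((-2.3333)·(-2.3333) + (-1.3333)·(-1.3333) + (4.6667)·(4.6667) + (-0.3333)·(-0.3333) + (-0.3333)·(-0.3333) + (-0.3333)·(-0.3333)) / 5 = 29.3333/5 = 5.8667
  S[V,W] = ((-2.3333)·(-1.3333) + (-1.3333)·(2.6667) + (4.6667)·(0.6667) + (-0.3333)·(-0.3333) + (-0.3333)·(1.6667) + (-0.3333)·(-3.3333)) / 5 = 3.3333/5 = 0.6667
  S[W,W] = ((-1.3333)·(-1.3333) + (2.6667)·(2.6667) + (0.6667)·(0.6667) + (-0.3333)·(-0.3333) + (1.6667)·(1.6667) + (-3.3333)·(-3.3333)) / 5 = 23.3333/5 = 4.6667

S is symmetric (S[j,i] = S[i,j]). Assembling:

S = [[5.0667, -1.5333, -1.9333],
 [-1.5333, 5.8667, 0.6667],
 [-1.9333, 0.6667, 4.6667]]


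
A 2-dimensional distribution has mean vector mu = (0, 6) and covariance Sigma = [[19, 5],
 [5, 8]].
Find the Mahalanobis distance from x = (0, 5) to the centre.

Step 1 — centre the observation: (x - mu) = (0, -1).

Step 2 — invert Sigma. det(Sigma) = 19·8 - (5)² = 127.
  Sigma^{-1} = (1/det) · [[d, -b], [-b, a]] = [[0.063, -0.0394],
 [-0.0394, 0.1496]].

Step 3 — form the quadratic (x - mu)^T · Sigma^{-1} · (x - mu):
  Sigma^{-1} · (x - mu) = (0.0394, -0.1496).
  (x - mu)^T · [Sigma^{-1} · (x - mu)] = (0)·(0.0394) + (-1)·(-0.1496) = 0.1496.

Step 4 — take square root: d = √(0.1496) ≈ 0.3868.

d(x, mu) = √(0.1496) ≈ 0.3868


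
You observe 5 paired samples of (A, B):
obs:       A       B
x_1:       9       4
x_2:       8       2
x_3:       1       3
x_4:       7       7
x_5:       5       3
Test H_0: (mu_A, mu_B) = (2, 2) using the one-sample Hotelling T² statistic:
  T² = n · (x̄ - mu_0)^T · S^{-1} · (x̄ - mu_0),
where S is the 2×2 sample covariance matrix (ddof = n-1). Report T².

Step 1 — sample mean vector:
  mean(A) = (9 + 8 + 1 + 7 + 5) / 5 = 30/5 = 6
  mean(B) = (4 + 2 + 3 + 7 + 3) / 5 = 19/5 = 3.8
  x̄ = (6, 3.8),  deviation x̄ - mu_0 = (6, 3.8) - (2, 2) = (4, 1.8).

Step 2 — sample covariance matrix, S[i,j] = (1/(n-1)) · Σ_k (x_{k,i} - mean_i) · (x_{k,j} - mean_j), divisor n-1 = 4:
  S[A,A] = ((3)·(3) + (2)·(2) + (-5)·(-5) + (1)·(1) + (-1)·(-1)) / 4 = 40/4 = 10
  S[A,B] = ((3)·(0.2) + (2)·(-1.8) + (-5)·(-0.8) + (1)·(3.2) + (-1)·(-0.8)) / 4 = 5/4 = 1.25
  S[B,B] = ((0.2)·(0.2) + (-1.8)·(-1.8) + (-0.8)·(-0.8) + (3.2)·(3.2) + (-0.8)·(-0.8)) / 4 = 14.8/4 = 3.7
  S = [[10, 1.25],
 [1.25, 3.7]].

Step 3 — invert S. det(S) = 10·3.7 - (1.25)² = 35.4375.
  S^{-1} = (1/det) · [[d, -b], [-b, a]] = [[0.1044, -0.0353],
 [-0.0353, 0.2822]].

Step 4 — quadratic form (x̄ - mu_0)^T · S^{-1} · (x̄ - mu_0):
  S^{-1} · (x̄ - mu_0) = (0.3541, 0.3668),
  (x̄ - mu_0)^T · [...] = (4)·(0.3541) + (1.8)·(0.3668) = 2.0769.

Step 5 — scale by n: T² = 5 · 2.0769 = 10.3845.

T² ≈ 10.3845


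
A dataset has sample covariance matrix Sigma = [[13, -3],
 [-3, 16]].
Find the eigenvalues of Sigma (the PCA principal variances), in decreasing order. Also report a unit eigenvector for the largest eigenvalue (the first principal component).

Step 1 — characteristic polynomial of 2×2 Sigma:
  det(Sigma - λI) = λ² - trace · λ + det = 0.
  trace = 13 + 16 = 29, det = 13·16 - (-3)² = 199.
Step 2 — discriminant:
  Δ = trace² - 4·det = 841 - 796 = 45.
Step 3 — eigenvalues:
  λ = (trace ± √Δ)/2 = (29 ± 6.7082)/2,
  λ_1 = 17.8541,  λ_2 = 11.1459.

Step 4 — unit eigenvector for λ_1: solve (Sigma - λ_1 I)v = 0. First row:
  (13 - 17.8541)·v_x + (-3)·v_y = 0, i.e. (-4.8541)·v_x + (-3)·v_y = 0,
  so v ∝ (b, λ_1 - a) = (-3, 4.8541); multiply by -1 so the first entry is positive: u = (3, -4.8541).
  ||u|| = √((3)² + (-4.8541)²) = √(32.5623) ≈ 5.7063,
  v_1 = u/||u|| ≈ (0.5257, -0.8507) (||v_1|| = 1).

λ_1 = 17.8541,  λ_2 = 11.1459;  v_1 ≈ (0.5257, -0.8507)


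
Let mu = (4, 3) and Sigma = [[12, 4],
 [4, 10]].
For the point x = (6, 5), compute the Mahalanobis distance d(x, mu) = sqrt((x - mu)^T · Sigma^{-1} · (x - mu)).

Step 1 — centre the observation: (x - mu) = (2, 2).

Step 2 — invert Sigma. det(Sigma) = 12·10 - (4)² = 104.
  Sigma^{-1} = (1/det) · [[d, -b], [-b, a]] = [[0.0962, -0.0385],
 [-0.0385, 0.1154]].

Step 3 — form the quadratic (x - mu)^T · Sigma^{-1} · (x - mu):
  Sigma^{-1} · (x - mu) = (0.1154, 0.1538).
  (x - mu)^T · [Sigma^{-1} · (x - mu)] = (2)·(0.1154) + (2)·(0.1538) = 0.5385.

Step 4 — take square root: d = √(0.5385) ≈ 0.7338.

d(x, mu) = √(0.5385) ≈ 0.7338


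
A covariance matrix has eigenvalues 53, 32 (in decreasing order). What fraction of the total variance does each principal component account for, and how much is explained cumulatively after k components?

Step 1 — total variance = trace(Sigma) = Σ λ_i = 53 + 32 = 85.

Step 2 — fraction explained by component i = λ_i / Σ λ:
  PC1: 53/85 = 0.6235
  PC2: 32/85 = 0.3765

Step 3 — cumulative fraction after k components = (λ_1 + ... + λ_k) / Σ λ:
  k = 1: 53/85 = 0.6235
  k = 2: (53 + 32)/85 = 85/85 = 1

Summary (fraction, with percent):

explained: PC1 0.6235 (62.35%), PC2 0.3765 (37.65%);  cumulative: 0.6235, 1


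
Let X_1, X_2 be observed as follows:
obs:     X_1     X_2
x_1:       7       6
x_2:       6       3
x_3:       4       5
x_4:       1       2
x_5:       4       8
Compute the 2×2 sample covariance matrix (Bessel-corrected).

Step 1 — column means:
  mean(X_1) = (7 + 6 + 4 + 1 + 4) / 5 = 22/5 = 4.4
  mean(X_2) = (6 + 3 + 5 + 2 + 8) / 5 = 24/5 = 4.8

Step 2 — sample covariance S[i,j] = (1/(n-1)) · Σ_k (x_{k,i} - mean_i) · (x_{k,j} - mean_j), with n-1 = 4.
  S[X_1,X_1] = ((2.6)·(2.6) + (1.6)·(1.6) + (-0.4)·(-0.4) + (-3.4)·(-3.4) + (-0.4)·(-0.4)) / 4 = 21.2/4 = 5.3
  S[X_1,X_2] = ((2.6)·(1.2) + (1.6)·(-1.8) + (-0.4)·(0.2) + (-3.4)·(-2.8) + (-0.4)·(3.2)) / 4 = 8.4/4 = 2.1
  S[X_2,X_2] = ((1.2)·(1.2) + (-1.8)·(-1.8) + (0.2)·(0.2) + (-2.8)·(-2.8) + (3.2)·(3.2)) / 4 = 22.8/4 = 5.7

S is symmetric (S[j,i] = S[i,j]). Assembling:

S = [[5.3, 2.1],
 [2.1, 5.7]]


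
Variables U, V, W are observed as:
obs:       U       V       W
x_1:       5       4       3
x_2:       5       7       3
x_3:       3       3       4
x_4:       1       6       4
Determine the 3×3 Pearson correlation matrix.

Step 1 — column means:
  mean(U) = (5 + 5 + 3 + 1) / 4 = 14/4 = 3.5
  mean(V) = (4 + 7 + 3 + 6) / 4 = 20/4 = 5
  mean(W) = (3 + 3 + 4 + 4) / 4 = 14/4 = 3.5

Step 2 — sample variances and covariances s[i,j] = (1/(n-1)) · Σ_k (x_{k,i} - mean_i) · (x_{k,j} - mean_j), with n-1 = 3:
  s[U,U] = ((1.5)·(1.5) + (1.5)·(1.5) + (-0.5)·(-0.5) + (-2.5)·(-2.5)) / 3 = 11/3 = 3.6667
  s[U,V] = ((1.5)·(-1) + (1.5)·(2) + (-0.5)·(-2) + (-2.5)·(1)) / 3 = 0/3 = 0
  s[U,W] = ((1.5)·(-0.5) + (1.5)·(-0.5) + (-0.5)·(0.5) + (-2.5)·(0.5)) / 3 = -3/3 = -1
  s[V,V] = ((-1)·(-1) + (2)·(2) + (-2)·(-2) + (1)·(1)) / 3 = 10/3 = 3.3333
  s[V,W] = ((-1)·(-0.5) + (2)·(-0.5) + (-2)·(0.5) + (1)·(0.5)) / 3 = -1/3 = -0.3333
  s[W,W] = ((-0.5)·(-0.5) + (-0.5)·(-0.5) + (0.5)·(0.5) + (0.5)·(0.5)) / 3 = 1/3 = 0.3333
  Sample standard deviations s_i = √(s[i,i]):
  s(U) = √(3.6667) = 1.9149
  s(V) = √(3.3333) = 1.8257
  s(W) = √(0.3333) = 0.5774

Step 3 — r_{ij} = s_{ij} / (s_i · s_j):
  r[U,U] = 1 (diagonal).
  r[U,V] = 0 / (1.9149 · 1.8257) = 0 / 3.496 = 0
  r[U,W] = -1 / (1.9149 · 0.5774) = -1 / 1.1055 = -0.9045
  r[V,V] = 1 (diagonal).
  r[V,W] = -0.3333 / (1.8257 · 0.5774) = -0.3333 / 1.0541 = -0.3162
  r[W,W] = 1 (diagonal).

R is symmetric with unit diagonal. Assembling:

R = [[1, 0, -0.9045],
 [0, 1, -0.3162],
 [-0.9045, -0.3162, 1]]


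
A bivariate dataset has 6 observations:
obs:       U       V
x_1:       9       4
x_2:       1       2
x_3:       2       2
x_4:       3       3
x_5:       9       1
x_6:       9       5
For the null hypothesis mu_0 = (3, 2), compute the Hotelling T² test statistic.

Step 1 — sample mean vector:
  mean(U) = (9 + 1 + 2 + 3 + 9 + 9) / 6 = 33/6 = 5.5
  mean(V) = (4 + 2 + 2 + 3 + 1 + 5) / 6 = 17/6 = 2.8333
  x̄ = (5.5, 2.8333),  deviation x̄ - mu_0 = (5.5, 2.8333) - (3, 2) = (2.5, 0.8333).

Step 2 — sample covariance matrix, S[i,j] = (1/(n-1)) · Σ_k (x_{k,i} - mean_i) · (x_{k,j} - mean_j), divisor n-1 = 5:
  S[U,U] = ((3.5)·(3.5) + (-4.5)·(-4.5) + (-3.5)·(-3.5) + (-2.5)·(-2.5) + (3.5)·(3.5) + (3.5)·(3.5)) / 5 = 75.5/5 = 15.1
  S[U,V] = ((3.5)·(1.1667) + (-4.5)·(-0.8333) + (-3.5)·(-0.8333) + (-2.5)·(0.1667) + (3.5)·(-1.8333) + (3.5)·(2.1667)) / 5 = 11.5/5 = 2.3
  S[V,V] = ((1.1667)·(1.1667) + (-0.8333)·(-0.8333) + (-0.8333)·(-0.8333) + (0.1667)·(0.1667) + (-1.8333)·(-1.8333) + (2.1667)·(2.1667)) / 5 = 10.8333/5 = 2.1667
  S = [[15.1, 2.3],
 [2.3, 2.1667]].

Step 3 — invert S. det(S) = 15.1·2.1667 - (2.3)² = 27.4267.
  S^{-1} = (1/det) · [[d, -b], [-b, a]] = [[0.079, -0.0839],
 [-0.0839, 0.5506]].

Step 4 — quadratic form (x̄ - mu_0)^T · S^{-1} · (x̄ - mu_0):
  S^{-1} · (x̄ - mu_0) = (0.1276, 0.2491),
  (x̄ - mu_0)^T · [...] = (2.5)·(0.1276) + (0.8333)·(0.2491) = 0.5267.

Step 5 — scale by n: T² = 6 · 0.5267 = 3.1599.

T² ≈ 3.1599


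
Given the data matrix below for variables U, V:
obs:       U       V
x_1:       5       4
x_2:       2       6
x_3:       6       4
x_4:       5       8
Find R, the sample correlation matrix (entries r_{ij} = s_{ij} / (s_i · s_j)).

Step 1 — column means:
  mean(U) = (5 + 2 + 6 + 5) / 4 = 18/4 = 4.5
  mean(V) = (4 + 6 + 4 + 8) / 4 = 22/4 = 5.5

Step 2 — sample variances and covariances s[i,j] = (1/(n-1)) · Σ_k (x_{k,i} - mean_i) · (x_{k,j} - mean_j), with n-1 = 3:
  s[U,U] = ((0.5)·(0.5) + (-2.5)·(-2.5) + (1.5)·(1.5) + (0.5)·(0.5)) / 3 = 9/3 = 3
  s[U,V] = ((0.5)·(-1.5) + (-2.5)·(0.5) + (1.5)·(-1.5) + (0.5)·(2.5)) / 3 = -3/3 = -1
  s[V,V] = ((-1.5)·(-1.5) + (0.5)·(0.5) + (-1.5)·(-1.5) + (2.5)·(2.5)) / 3 = 11/3 = 3.6667
  Sample standard deviations s_i = √(s[i,i]):
  s(U) = √(3) = 1.7321
  s(V) = √(3.6667) = 1.9149

Step 3 — r_{ij} = s_{ij} / (s_i · s_j):
  r[U,U] = 1 (diagonal).
  r[U,V] = -1 / (1.7321 · 1.9149) = -1 / 3.3166 = -0.3015
  r[V,V] = 1 (diagonal).

R is symmetric with unit diagonal. Assembling:

R = [[1, -0.3015],
 [-0.3015, 1]]


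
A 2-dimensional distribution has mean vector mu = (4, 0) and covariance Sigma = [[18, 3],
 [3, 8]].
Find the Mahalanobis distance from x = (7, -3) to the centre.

Step 1 — centre the observation: (x - mu) = (3, -3).

Step 2 — invert Sigma. det(Sigma) = 18·8 - (3)² = 135.
  Sigma^{-1} = (1/det) · [[d, -b], [-b, a]] = [[0.0593, -0.0222],
 [-0.0222, 0.1333]].

Step 3 — form the quadratic (x - mu)^T · Sigma^{-1} · (x - mu):
  Sigma^{-1} · (x - mu) = (0.2444, -0.4667).
  (x - mu)^T · [Sigma^{-1} · (x - mu)] = (3)·(0.2444) + (-3)·(-0.4667) = 2.1333.

Step 4 — take square root: d = √(2.1333) ≈ 1.4606.

d(x, mu) = √(2.1333) ≈ 1.4606


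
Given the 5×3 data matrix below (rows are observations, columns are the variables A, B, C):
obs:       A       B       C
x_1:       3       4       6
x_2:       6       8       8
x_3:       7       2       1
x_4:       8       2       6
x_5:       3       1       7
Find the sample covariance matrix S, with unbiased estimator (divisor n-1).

Step 1 — column means:
  mean(A) = (3 + 6 + 7 + 8 + 3) / 5 = 27/5 = 5.4
  mean(B) = (4 + 8 + 2 + 2 + 1) / 5 = 17/5 = 3.4
  mean(C) = (6 + 8 + 1 + 6 + 7) / 5 = 28/5 = 5.6

Step 2 — sample covariance S[i,j] = (1/(n-1)) · Σ_k (x_{k,i} - mean_i) · (x_{k,j} - mean_j), with n-1 = 4.
  S[A,A] = ((-2.4)·(-2.4) + (0.6)·(0.6) + (1.6)·(1.6) + (2.6)·(2.6) + (-2.4)·(-2.4)) / 4 = 21.2/4 = 5.3
  S[A,B] = ((-2.4)·(0.6) + (0.6)·(4.6) + (1.6)·(-1.4) + (2.6)·(-1.4) + (-2.4)·(-2.4)) / 4 = 1.2/4 = 0.3
  S[A,C] = ((-2.4)·(0.4) + (0.6)·(2.4) + (1.6)·(-4.6) + (2.6)·(0.4) + (-2.4)·(1.4)) / 4 = -9.2/4 = -2.3
  S[B,B] = ((0.6)·(0.6) + (4.6)·(4.6) + (-1.4)·(-1.4) + (-1.4)·(-1.4) + (-2.4)·(-2.4)) / 4 = 31.2/4 = 7.8
  S[B,C] = ((0.6)·(0.4) + (4.6)·(2.4) + (-1.4)·(-4.6) + (-1.4)·(0.4) + (-2.4)·(1.4)) / 4 = 13.8/4 = 3.45
  S[C,C] = ((0.4)·(0.4) + (2.4)·(2.4) + (-4.6)·(-4.6) + (0.4)·(0.4) + (1.4)·(1.4)) / 4 = 29.2/4 = 7.3

S is symmetric (S[j,i] = S[i,j]). Assembling:

S = [[5.3, 0.3, -2.3],
 [0.3, 7.8, 3.45],
 [-2.3, 3.45, 7.3]]


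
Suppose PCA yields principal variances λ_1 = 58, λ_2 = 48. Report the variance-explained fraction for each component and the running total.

Step 1 — total variance = trace(Sigma) = Σ λ_i = 58 + 48 = 106.

Step 2 — fraction explained by component i = λ_i / Σ λ:
  PC1: 58/106 = 0.5472
  PC2: 48/106 = 0.4528

Step 3 — cumulative fraction after k components = (λ_1 + ... + λ_k) / Σ λ:
  k = 1: 58/106 = 0.5472
  k = 2: (58 + 48)/106 = 106/106 = 1

Summary (fraction, with percent):

explained: PC1 0.5472 (54.72%), PC2 0.4528 (45.28%);  cumulative: 0.5472, 1


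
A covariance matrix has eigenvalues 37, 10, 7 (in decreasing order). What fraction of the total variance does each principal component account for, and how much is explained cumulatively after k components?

Step 1 — total variance = trace(Sigma) = Σ λ_i = 37 + 10 + 7 = 54.

Step 2 — fraction explained by component i = λ_i / Σ λ:
  PC1: 37/54 = 0.6852
  PC2: 10/54 = 0.1852
  PC3: 7/54 = 0.1296

Step 3 — cumulative fraction after k components = (λ_1 + ... + λ_k) / Σ λ:
  k = 1: 37/54 = 0.6852
  k = 2: (37 + 10)/54 = 47/54 = 0.8704
  k = 3: (37 + 10 + 7)/54 = 54/54 = 1

Summary (fraction, with percent):

explained: PC1 0.6852 (68.52%), PC2 0.1852 (18.52%), PC3 0.1296 (12.96%);  cumulative: 0.6852, 0.8704, 1


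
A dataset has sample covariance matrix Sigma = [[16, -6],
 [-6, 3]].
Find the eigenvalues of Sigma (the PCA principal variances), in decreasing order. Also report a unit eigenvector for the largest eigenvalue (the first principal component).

Step 1 — characteristic polynomial of 2×2 Sigma:
  det(Sigma - λI) = λ² - trace · λ + det = 0.
  trace = 16 + 3 = 19, det = 16·3 - (-6)² = 12.
Step 2 — discriminant:
  Δ = trace² - 4·det = 361 - 48 = 313.
Step 3 — eigenvalues:
  λ = (trace ± √Δ)/2 = (19 ± 17.6918)/2,
  λ_1 = 18.3459,  λ_2 = 0.6541.

Step 4 — unit eigenvector for λ_1: solve (Sigma - λ_1 I)v = 0. First row:
  (16 - 18.3459)·v_x + (-6)·v_y = 0, i.e. (-2.3459)·v_x + (-6)·v_y = 0,
  so v ∝ (b, λ_1 - a) = (-6, 2.3459); multiply by -1 so the first entry is positive: u = (6, -2.3459).
  ||u|| = √((6)² + (-2.3459)²) = √(41.5033) ≈ 6.4423,
  v_1 = u/||u|| ≈ (0.9313, -0.3641) (||v_1|| = 1).

λ_1 = 18.3459,  λ_2 = 0.6541;  v_1 ≈ (0.9313, -0.3641)


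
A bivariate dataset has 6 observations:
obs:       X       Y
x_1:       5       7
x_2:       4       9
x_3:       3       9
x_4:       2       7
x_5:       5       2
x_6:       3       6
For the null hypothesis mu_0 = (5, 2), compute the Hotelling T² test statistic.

Step 1 — sample mean vector:
  mean(X) = (5 + 4 + 3 + 2 + 5 + 3) / 6 = 22/6 = 3.6667
  mean(Y) = (7 + 9 + 9 + 7 + 2 + 6) / 6 = 40/6 = 6.6667
  x̄ = (3.6667, 6.6667),  deviation x̄ - mu_0 = (3.6667, 6.6667) - (5, 2) = (-1.3333, 4.6667).

Step 2 — sample covariance matrix, S[i,j] = (1/(n-1)) · Σ_k (x_{k,i} - mean_i) · (x_{k,j} - mean_j), divisor n-1 = 5:
  S[X,X] = ((1.3333)·(1.3333) + (0.3333)·(0.3333) + (-0.6667)·(-0.6667) + (-1.6667)·(-1.6667) + (1.3333)·(1.3333) + (-0.6667)·(-0.6667)) / 5 = 7.3333/5 = 1.4667
  S[X,Y] = ((1.3333)·(0.3333) + (0.3333)·(2.3333) + (-0.6667)·(2.3333) + (-1.6667)·(0.3333) + (1.3333)·(-4.6667) + (-0.6667)·(-0.6667)) / 5 = -6.6667/5 = -1.3333
  S[Y,Y] = ((0.3333)·(0.3333) + (2.3333)·(2.3333) + (2.3333)·(2.3333) + (0.3333)·(0.3333) + (-4.6667)·(-4.6667) + (-0.6667)·(-0.6667)) / 5 = 33.3333/5 = 6.6667
  S = [[1.4667, -1.3333],
 [-1.3333, 6.6667]].

Step 3 — invert S. det(S) = 1.4667·6.6667 - (-1.3333)² = 8.
  S^{-1} = (1/det) · [[d, -b], [-b, a]] = [[0.8333, 0.1667],
 [0.1667, 0.1833]].

Step 4 — quadratic form (x̄ - mu_0)^T · S^{-1} · (x̄ - mu_0):
  S^{-1} · (x̄ - mu_0) = (-0.3333, 0.6333),
  (x̄ - mu_0)^T · [...] = (-1.3333)·(-0.3333) + (4.6667)·(0.6333) = 3.4.

Step 5 — scale by n: T² = 6 · 3.4 = 20.4.

T² ≈ 20.4


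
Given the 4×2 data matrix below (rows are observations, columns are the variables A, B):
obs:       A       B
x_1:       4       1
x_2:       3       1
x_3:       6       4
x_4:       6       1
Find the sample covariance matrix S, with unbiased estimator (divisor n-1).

Step 1 — column means:
  mean(A) = (4 + 3 + 6 + 6) / 4 = 19/4 = 4.75
  mean(B) = (1 + 1 + 4 + 1) / 4 = 7/4 = 1.75

Step 2 — sample covariance S[i,j] = (1/(n-1)) · Σ_k (x_{k,i} - mean_i) · (x_{k,j} - mean_j), with n-1 = 3.
  S[A,A] = ((-0.75)·(-0.75) + (-1.75)·(-1.75) + (1.25)·(1.25) + (1.25)·(1.25)) / 3 = 6.75/3 = 2.25
  S[A,B] = ((-0.75)·(-0.75) + (-1.75)·(-0.75) + (1.25)·(2.25) + (1.25)·(-0.75)) / 3 = 3.75/3 = 1.25
  S[B,B] = ((-0.75)·(-0.75) + (-0.75)·(-0.75) + (2.25)·(2.25) + (-0.75)·(-0.75)) / 3 = 6.75/3 = 2.25

S is symmetric (S[j,i] = S[i,j]). Assembling:

S = [[2.25, 1.25],
 [1.25, 2.25]]


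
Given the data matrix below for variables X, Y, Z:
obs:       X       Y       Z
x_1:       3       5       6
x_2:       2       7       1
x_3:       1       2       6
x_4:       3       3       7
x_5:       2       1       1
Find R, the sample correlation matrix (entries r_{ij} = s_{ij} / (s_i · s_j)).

Step 1 — column means:
  mean(X) = (3 + 2 + 1 + 3 + 2) / 5 = 11/5 = 2.2
  mean(Y) = (5 + 7 + 2 + 3 + 1) / 5 = 18/5 = 3.6
  mean(Z) = (6 + 1 + 6 + 7 + 1) / 5 = 21/5 = 4.2

Step 2 — sample variances and covariances s[i,j] = (1/(n-1)) · Σ_k (x_{k,i} - mean_i) · (x_{k,j} - mean_j), with n-1 = 4:
  s[X,X] = ((0.8)·(0.8) + (-0.2)·(-0.2) + (-1.2)·(-1.2) + (0.8)·(0.8) + (-0.2)·(-0.2)) / 4 = 2.8/4 = 0.7
  s[X,Y] = ((0.8)·(1.4) + (-0.2)·(3.4) + (-1.2)·(-1.6) + (0.8)·(-0.6) + (-0.2)·(-2.6)) / 4 = 2.4/4 = 0.6
  s[X,Z] = ((0.8)·(1.8) + (-0.2)·(-3.2) + (-1.2)·(1.8) + (0.8)·(2.8) + (-0.2)·(-3.2)) / 4 = 2.8/4 = 0.7
  s[Y,Y] = ((1.4)·(1.4) + (3.4)·(3.4) + (-1.6)·(-1.6) + (-0.6)·(-0.6) + (-2.6)·(-2.6)) / 4 = 23.2/4 = 5.8
  s[Y,Z] = ((1.4)·(1.8) + (3.4)·(-3.2) + (-1.6)·(1.8) + (-0.6)·(2.8) + (-2.6)·(-3.2)) / 4 = -4.6/4 = -1.15
  s[Z,Z] = ((1.8)·(1.8) + (-3.2)·(-3.2) + (1.8)·(1.8) + (2.8)·(2.8) + (-3.2)·(-3.2)) / 4 = 34.8/4 = 8.7
  Sample standard deviations s_i = √(s[i,i]):
  s(X) = √(0.7) = 0.8367
  s(Y) = √(5.8) = 2.4083
  s(Z) = √(8.7) = 2.9496

Step 3 — r_{ij} = s_{ij} / (s_i · s_j):
  r[X,X] = 1 (diagonal).
  r[X,Y] = 0.6 / (0.8367 · 2.4083) = 0.6 / 2.0149 = 0.2978
  r[X,Z] = 0.7 / (0.8367 · 2.9496) = 0.7 / 2.4678 = 0.2837
  r[Y,Y] = 1 (diagonal).
  r[Y,Z] = -1.15 / (2.4083 · 2.9496) = -1.15 / 7.1035 = -0.1619
  r[Z,Z] = 1 (diagonal).

R is symmetric with unit diagonal. Assembling:

R = [[1, 0.2978, 0.2837],
 [0.2978, 1, -0.1619],
 [0.2837, -0.1619, 1]]


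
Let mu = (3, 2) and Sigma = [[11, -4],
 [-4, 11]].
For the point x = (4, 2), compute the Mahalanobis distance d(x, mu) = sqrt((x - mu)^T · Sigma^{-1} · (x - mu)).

Step 1 — centre the observation: (x - mu) = (1, 0).

Step 2 — invert Sigma. det(Sigma) = 11·11 - (-4)² = 105.
  Sigma^{-1} = (1/det) · [[d, -b], [-b, a]] = [[0.1048, 0.0381],
 [0.0381, 0.1048]].

Step 3 — form the quadratic (x - mu)^T · Sigma^{-1} · (x - mu):
  Sigma^{-1} · (x - mu) = (0.1048, 0.0381).
  (x - mu)^T · [Sigma^{-1} · (x - mu)] = (1)·(0.1048) + (0)·(0.0381) = 0.1048.

Step 4 — take square root: d = √(0.1048) ≈ 0.3237.

d(x, mu) = √(0.1048) ≈ 0.3237


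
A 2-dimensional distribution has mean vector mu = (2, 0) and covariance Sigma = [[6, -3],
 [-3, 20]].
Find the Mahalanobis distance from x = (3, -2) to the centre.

Step 1 — centre the observation: (x - mu) = (1, -2).

Step 2 — invert Sigma. det(Sigma) = 6·20 - (-3)² = 111.
  Sigma^{-1} = (1/det) · [[d, -b], [-b, a]] = [[0.1802, 0.027],
 [0.027, 0.0541]].

Step 3 — form the quadratic (x - mu)^T · Sigma^{-1} · (x - mu):
  Sigma^{-1} · (x - mu) = (0.1261, -0.0811).
  (x - mu)^T · [Sigma^{-1} · (x - mu)] = (1)·(0.1261) + (-2)·(-0.0811) = 0.2883.

Step 4 — take square root: d = √(0.2883) ≈ 0.5369.

d(x, mu) = √(0.2883) ≈ 0.5369


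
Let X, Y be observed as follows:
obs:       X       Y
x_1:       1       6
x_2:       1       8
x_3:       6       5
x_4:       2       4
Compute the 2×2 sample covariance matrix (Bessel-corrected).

Step 1 — column means:
  mean(X) = (1 + 1 + 6 + 2) / 4 = 10/4 = 2.5
  mean(Y) = (6 + 8 + 5 + 4) / 4 = 23/4 = 5.75

Step 2 — sample covariance S[i,j] = (1/(n-1)) · Σ_k (x_{k,i} - mean_i) · (x_{k,j} - mean_j), with n-1 = 3.
  S[X,X] = ((-1.5)·(-1.5) + (-1.5)·(-1.5) + (3.5)·(3.5) + (-0.5)·(-0.5)) / 3 = 17/3 = 5.6667
  S[X,Y] = ((-1.5)·(0.25) + (-1.5)·(2.25) + (3.5)·(-0.75) + (-0.5)·(-1.75)) / 3 = -5.5/3 = -1.8333
  S[Y,Y] = ((0.25)·(0.25) + (2.25)·(2.25) + (-0.75)·(-0.75) + (-1.75)·(-1.75)) / 3 = 8.75/3 = 2.9167

S is symmetric (S[j,i] = S[i,j]). Assembling:

S = [[5.6667, -1.8333],
 [-1.8333, 2.9167]]
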